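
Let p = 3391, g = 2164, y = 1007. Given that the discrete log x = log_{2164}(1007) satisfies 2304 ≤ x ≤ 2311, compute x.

2309

Compute 2164^2304 mod 3391 = 703, then multiply by 2164 repeatedly:
  2164^2304=703  2164^2305=2124  2164^2306=1531  2164^2307=77  2164^2308=469
  2164^2309=1007
Found 1007 at exponent 2309.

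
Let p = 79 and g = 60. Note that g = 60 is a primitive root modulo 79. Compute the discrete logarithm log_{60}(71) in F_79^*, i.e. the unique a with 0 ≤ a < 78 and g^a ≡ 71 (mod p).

Successive powers of 60 modulo 79:
  60^0=1  60^1=60  60^2=45  60^3=14  60^4=50  60^5=77
  60^6=38  60^7=68  60^8=51  60^9=58  60^10=4  60^11=3
  60^12=22  60^13=56  60^14=42  60^15=71
So 60^15 ≡ 71 (mod 79), giving a = 15.

15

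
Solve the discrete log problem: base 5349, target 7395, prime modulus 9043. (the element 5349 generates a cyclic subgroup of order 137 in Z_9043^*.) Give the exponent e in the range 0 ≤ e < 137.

Baby-step giant-step with m = ceil(sqrt(137)) = 12.
Baby table (5349^j mod 9043 for j=0..11):
  0:1  1:5349  2:8792  3:4808  4:8743  5:4954  6:2956  7:4480
  8:8613  9:5895  10:8457  11:3407
Giant step factor: 5349^(-12) ≡ 7297 (mod 9043).
Scan 7395·7297^i mod 9043 for i = 0, 1, …:
  i=0: 7395   i=1: 1734   i=2: 1841   i=3: 4922
  i=4: 6081   i=5: 8099   i=6: 2398   i=7: 1
Match at i=7, j=0: e = 7·12 + 0 = 84.

84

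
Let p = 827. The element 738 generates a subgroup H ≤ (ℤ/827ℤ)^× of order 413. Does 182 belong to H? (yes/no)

no

182 ∈ ⟨738⟩ iff 182^413 ≡ 1 (mod 827), since |⟨738⟩| = 413.
182^413 mod 827 = 826.
Since 826 ≠ 1, 182 does not lie in the subgroup.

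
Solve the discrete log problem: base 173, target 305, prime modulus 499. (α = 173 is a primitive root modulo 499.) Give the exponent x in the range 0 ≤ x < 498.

327

Baby-step giant-step with m = ceil(sqrt(498)) = 23.
Baby table (173^j mod 499 for j=0..22):
  0:1  1:173  2:488  3:93  4:121  5:474  6:166  7:275
  8:170  9:468  10:126  11:341  12:111  13:241  14:276  15:343
  16:457  17:219  18:462  19:86  20:407  21:52  22:14
Giant step factor: 173^(-23) ≡ 41 (mod 499).
Scan 305·41^i mod 499 for i = 0, 1, …:
  i=0: 305   i=1: 30   i=2: 232   i=3: 31
  i=4: 273   i=5: 215   i=6: 332   i=7: 139
  i=8: 210   i=9: 127     …   i=13: 328
  i=14: 474
Match at i=14, j=5: x = 14·23 + 5 = 327.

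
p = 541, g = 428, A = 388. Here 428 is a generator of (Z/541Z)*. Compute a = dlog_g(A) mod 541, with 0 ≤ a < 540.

Baby-step giant-step with m = ceil(sqrt(540)) = 24.
Baby table (428^j mod 541 for j=0..23):
  0:1  1:428  2:326  3:491  4:240  5:471  6:336  7:443
  8:254  9:512  10:31  11:284  12:368  13:73  14:407  15:535
  16:137  17:208  18:300  19:183  20:420  21:148  22:47  23:99
Giant step factor: 428^(-24) ≡ 370 (mod 541).
Scan 388·370^i mod 541 for i = 0, 1, …:
  i=0: 388   i=1: 195   i=2: 197   i=3: 396
  i=4: 450   i=5: 413   i=6: 248   i=7: 331
  i=8: 204   i=9: 281     …   i=20: 259
  i=21: 73
Match at i=21, j=13: a = 21·24 + 13 = 517.

517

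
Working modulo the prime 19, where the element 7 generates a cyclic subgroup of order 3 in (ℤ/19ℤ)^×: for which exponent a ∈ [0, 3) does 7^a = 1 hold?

Successive powers of 7 modulo 19:
  7^0=1
So 7^0 ≡ 1 (mod 19), giving a = 0.

0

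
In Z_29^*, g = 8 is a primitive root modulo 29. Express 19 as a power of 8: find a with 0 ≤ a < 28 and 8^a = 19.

Successive powers of 8 modulo 29:
  8^0=1  8^1=8  8^2=6  8^3=19
So 8^3 ≡ 19 (mod 29), giving a = 3.

3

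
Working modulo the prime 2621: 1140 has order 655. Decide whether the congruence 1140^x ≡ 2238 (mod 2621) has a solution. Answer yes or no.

yes

2238 ∈ ⟨1140⟩ iff 2238^655 ≡ 1 (mod 2621), since |⟨1140⟩| = 655.
2238^655 mod 2621 = 1.
Since 1 = 1, 2238 lies in the subgroup.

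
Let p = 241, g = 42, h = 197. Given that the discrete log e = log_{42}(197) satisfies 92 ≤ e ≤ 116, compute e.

105

Compute 42^92 mod 241 = 107, then multiply by 42 repeatedly:
  42^92=107  42^93=156  42^94=45  42^95=203  42^96=91
  42^97=207  42^98=18  42^99=33  42^100=181  42^101=131
  42^102=200  42^103=206  42^104=217  42^105=197
Found 197 at exponent 105.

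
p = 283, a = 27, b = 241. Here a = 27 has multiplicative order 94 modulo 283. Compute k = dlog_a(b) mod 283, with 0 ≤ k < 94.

5

Successive powers of 27 modulo 283:
  27^0=1  27^1=27  27^2=163  27^3=156  27^4=250  27^5=241
So 27^5 ≡ 241 (mod 283), giving k = 5.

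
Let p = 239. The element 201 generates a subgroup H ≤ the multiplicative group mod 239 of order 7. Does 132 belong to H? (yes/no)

no

⟨201⟩ has order 7; its elements mod 239 are {1, 10, 24, 44, 98, 100, 201}.
132 is not in this set.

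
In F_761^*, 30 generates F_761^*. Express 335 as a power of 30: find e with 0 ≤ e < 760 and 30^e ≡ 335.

Baby-step giant-step with m = ceil(sqrt(760)) = 28.
Baby table (30^j mod 761 for j=0..27):
  0:1  1:30  2:139  3:365  4:296  5:509  6:50  7:739
  8:101  9:747  10:341  11:337  12:217  13:422  14:484  15:61
  16:308  17:108  18:196  19:553  20:609  21:6  22:180  23:73
  24:668  25:254  26:10  27:300
Giant step factor: 30^(-28) ≡ 98 (mod 761).
Scan 335·98^i mod 761 for i = 0, 1, …:
  i=0: 335   i=1: 107   i=2: 593   i=3: 278
  i=4: 609
Match at i=4, j=20: e = 4·28 + 20 = 132.

132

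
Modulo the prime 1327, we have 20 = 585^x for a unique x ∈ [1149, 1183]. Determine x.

Compute 585^1149 mod 1327 = 1105, then multiply by 585 repeatedly:
  585^1149=1105  585^1150=176  585^1151=781  585^1152=397  585^1153=20
Found 20 at exponent 1153.

1153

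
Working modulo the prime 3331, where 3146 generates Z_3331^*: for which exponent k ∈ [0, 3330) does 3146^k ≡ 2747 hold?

670

Baby-step giant-step with m = ceil(sqrt(3330)) = 58.
Baby table (3146^j mod 3331 for j=0..57):
  0:1  1:3146  2:915  3:606  4:1144  5:1544  6:826  7:416
  8:2984  9:906  10:2271  11:2902  12:2752  13:523  14:3175  15:2212
  16:493  17:2063  18:1410  19:2299  20:1053  21:1724  22:836  23:1897
  24:2141  25:304  26:387  27:1687  28:1019  29:1352  30:3036  31:1279
  32:3217  33:1104  34:2282  35:867  36:2824  37:527  38:2435  39:2541
  40:2917  41:3308  42:924  43:2272  44:2717  45:336  46:1129  47:988
  48:425  49:1319  50:2479  51:1063  52:3205  53:3324  54:1295  55:257
  56:2420  57:1985
Giant step factor: 3146^(-58) ≡ 2252 (mod 3331).
Scan 2747·2252^i mod 3331 for i = 0, 1, …:
  i=0: 2747   i=1: 577   i=2: 314   i=3: 956
  i=4: 1086   i=5: 718   i=6: 1401   i=7: 595
  i=8: 878   i=9: 1973   i=10: 2973   i=11: 3217
Match at i=11, j=32: k = 11·58 + 32 = 670.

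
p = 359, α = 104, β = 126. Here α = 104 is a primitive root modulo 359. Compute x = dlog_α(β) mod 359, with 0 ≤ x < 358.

Baby-step giant-step with m = ceil(sqrt(358)) = 19.
Baby table (104^j mod 359 for j=0..18):
  0:1  1:104  2:46  3:117  4:321  5:356  6:47  7:221
  8:8  9:114  10:9  11:218  12:55  13:335  14:17  15:332
  16:64  17:194  18:72
Giant step factor: 104^(-19) ≡ 183 (mod 359).
Scan 126·183^i mod 359 for i = 0, 1, …:
  i=0: 126   i=1: 82   i=2: 287   i=3: 107
  i=4: 195   i=5: 144   i=6: 145   i=7: 328
  i=8: 71   i=9: 69   i=10: 62   i=11: 217
  i=12: 221
Match at i=12, j=7: x = 12·19 + 7 = 235.

235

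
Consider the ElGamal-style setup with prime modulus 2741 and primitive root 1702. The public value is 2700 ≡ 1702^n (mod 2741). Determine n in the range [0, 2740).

821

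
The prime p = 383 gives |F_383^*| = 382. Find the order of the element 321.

The order of 321 must divide p − 1 = 382 = 2 · 191.
Divisors: 1, 2, 191, 382.
Check each in increasing order: 321^1 ≡ 321;  321^2 ≡ 14;  321^191 ≡ 382;  321^382 ≡ 1.
Smallest exponent giving 1 is 382.

382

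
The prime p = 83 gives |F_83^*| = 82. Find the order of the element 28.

The order of 28 must divide p − 1 = 82 = 2 · 41.
Divisors: 1, 2, 41, 82.
Check each in increasing order: 28^1 ≡ 28;  28^2 ≡ 37;  28^41 ≡ 1.
Smallest exponent giving 1 is 41.

41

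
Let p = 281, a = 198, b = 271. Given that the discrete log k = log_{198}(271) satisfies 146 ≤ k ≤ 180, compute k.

150

Compute 198^146 mod 281 = 225, then multiply by 198 repeatedly:
  198^146=225  198^147=152  198^148=29  198^149=122  198^150=271
Found 271 at exponent 150.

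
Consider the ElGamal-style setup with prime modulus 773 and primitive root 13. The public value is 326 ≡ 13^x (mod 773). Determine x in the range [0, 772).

55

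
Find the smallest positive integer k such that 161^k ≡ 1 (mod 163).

81

The order of 161 must divide p − 1 = 162 = 2 · 3^4.
Divisors: 1, 2, 3, 6, 9, 18, 27, 54, 81, 162.
Check each in increasing order: 161^1 ≡ 161;  161^2 ≡ 4;  161^3 ≡ 155;  161^6 ≡ 64;  161^9 ≡ 140;  161^18 ≡ 40;  161^27 ≡ 58;  161^54 ≡ 104;  161^81 ≡ 1.
Smallest exponent giving 1 is 81.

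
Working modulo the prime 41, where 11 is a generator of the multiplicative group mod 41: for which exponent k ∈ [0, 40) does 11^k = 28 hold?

17

Successive powers of 11 modulo 41:
  11^0=1  11^1=11  11^2=39  11^3=19  11^4=4  11^5=3
  11^6=33  11^7=35  11^8=16  11^9=12  11^10=9  11^11=17
  11^12=23  11^13=7  11^14=36  11^15=27  11^16=10  11^17=28
So 11^17 ≡ 28 (mod 41), giving k = 17.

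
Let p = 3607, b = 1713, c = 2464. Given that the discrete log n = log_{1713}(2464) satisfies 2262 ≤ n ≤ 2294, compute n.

2263

Compute 1713^2262 mod 3607 = 2962, then multiply by 1713 repeatedly:
  1713^2262=2962  1713^2263=2464
Found 2464 at exponent 2263.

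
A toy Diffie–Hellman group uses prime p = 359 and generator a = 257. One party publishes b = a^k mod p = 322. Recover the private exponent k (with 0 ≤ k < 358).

Baby-step giant-step with m = ceil(sqrt(358)) = 19.
Baby table (257^j mod 359 for j=0..18):
  0:1  1:257  2:352  3:355  4:49  5:28  6:16  7:163
  8:247  9:295  10:66  11:89  12:256  13:95  14:3  15:53
  16:338  17:347  18:147
Giant step factor: 257^(-19) ≡ 312 (mod 359).
Scan 322·312^i mod 359 for i = 0, 1, …:
  i=0: 322   i=1: 303   i=2: 119   i=3: 151
  i=4: 83   i=5: 48   i=6: 257
Match at i=6, j=1: k = 6·19 + 1 = 115.

115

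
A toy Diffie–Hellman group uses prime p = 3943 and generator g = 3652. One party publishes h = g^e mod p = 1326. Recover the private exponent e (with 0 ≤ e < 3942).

3613

Baby-step giant-step with m = ceil(sqrt(3942)) = 63.
Baby table (3652^j mod 3943 for j=0..62):
  0:1  1:3652  2:1878  3:1579  4:1842  5:226  6:1265  7:2527
  8:1984  9:2277  10:3760  11:1994  12:3310  13:2825  14:2012  15:2015
  16:1142  17:2833  18:3627  19:1267  20:1945  21:1797  22:1492  23:3501
  24:2446  25:1897  26:3936  27:2037  28:2626  29:776  30:2878  31:2361
  32:2974  33:2026  34:1884  35:3776  36:1281  37:1814  38:488  39:3883
  40:1688  41:1667  42:3835  43:3827  44:2212  45:2960  46:2157  47:3193
  48:1385  49:3094  50:2593  51:2493  52:49  53:1513  54:1333  55:2454
  56:3512  57:3188  58:2840  59:1590  60:2584  61:1169  62:2862
Giant step factor: 3652^(-63) ≡ 1638 (mod 3943).
Scan 1326·1638^i mod 3943 for i = 0, 1, …:
  i=0: 1326   i=1: 3338   i=2: 2646   i=3: 791
  i=4: 2354   i=5: 3541   i=6: 5   i=7: 304
  i=8: 1134   i=9: 339     …   i=56: 699
  i=57: 1492
Match at i=57, j=22: e = 57·63 + 22 = 3613.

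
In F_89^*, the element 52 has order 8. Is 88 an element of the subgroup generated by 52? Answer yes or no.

yes

⟨52⟩ has order 8; its elements mod 89 are {1, 12, 34, 37, 52, 55, 77, 88}.
88 is in this set.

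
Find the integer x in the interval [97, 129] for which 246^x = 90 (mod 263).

99

Compute 246^97 mod 263 = 226, then multiply by 246 repeatedly:
  246^97=226  246^98=103  246^99=90
Found 90 at exponent 99.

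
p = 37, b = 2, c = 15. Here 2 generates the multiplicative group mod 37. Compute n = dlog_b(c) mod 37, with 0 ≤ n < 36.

13

Successive powers of 2 modulo 37:
  2^0=1  2^1=2  2^2=4  2^3=8  2^4=16  2^5=32
  2^6=27  2^7=17  2^8=34  2^9=31  2^10=25  2^11=13
  2^12=26  2^13=15
So 2^13 ≡ 15 (mod 37), giving n = 13.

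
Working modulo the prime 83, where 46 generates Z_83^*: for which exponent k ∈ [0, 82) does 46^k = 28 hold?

62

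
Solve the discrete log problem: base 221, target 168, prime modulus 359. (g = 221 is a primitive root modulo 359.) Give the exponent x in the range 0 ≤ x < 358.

349

Baby-step giant-step with m = ceil(sqrt(358)) = 19.
Baby table (221^j mod 359 for j=0..18):
  0:1  1:221  2:17  3:167  4:289  5:326  6:246  7:157
  8:233  9:156  10:12  11:139  12:204  13:209  14:237  15:322
  16:80  17:89  18:283
Giant step factor: 221^(-19) ≡ 14 (mod 359).
Scan 168·14^i mod 359 for i = 0, 1, …:
  i=0: 168   i=1: 198   i=2: 259   i=3: 36
  i=4: 145   i=5: 235   i=6: 59   i=7: 108
  i=8: 76   i=9: 346     …   i=17: 242
  i=18: 157
Match at i=18, j=7: x = 18·19 + 7 = 349.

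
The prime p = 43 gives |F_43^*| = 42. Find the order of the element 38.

The order of 38 must divide p − 1 = 42 = 2 · 3 · 7.
Divisors: 1, 2, 3, 6, 7, 14, 21, 42.
Check each in increasing order: 38^1 ≡ 38;  38^2 ≡ 25;  38^3 ≡ 4;  38^6 ≡ 16;  38^7 ≡ 6;  38^14 ≡ 36;  38^21 ≡ 1.
Smallest exponent giving 1 is 21.

21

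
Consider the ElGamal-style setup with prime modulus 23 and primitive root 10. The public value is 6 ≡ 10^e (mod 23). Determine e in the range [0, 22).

6

Successive powers of 10 modulo 23:
  10^0=1  10^1=10  10^2=8  10^3=11  10^4=18  10^5=19
  10^6=6
So 10^6 ≡ 6 (mod 23), giving e = 6.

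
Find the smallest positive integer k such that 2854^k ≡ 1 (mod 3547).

591

The order of 2854 must divide p − 1 = 3546 = 2 · 3^2 · 197.
Divisors: 1, 2, 3, 6, 9, 18, 197, 394, 591, 1182, 1773, 3546.
Check each in increasing order: 2854^1 ≡ 2854;  2854^2 ≡ 1404;  2854^3 ≡ 2453;  2854^6 ≡ 1497;  2854^9 ≡ 996;  2854^18 ≡ 2403;  2854^197 ≡ 2384;  2854^394 ≡ 1162;  2854^591 ≡ 1.
Smallest exponent giving 1 is 591.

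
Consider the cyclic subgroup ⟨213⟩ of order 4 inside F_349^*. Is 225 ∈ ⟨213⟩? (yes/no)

no

225 ∈ ⟨213⟩ iff 225^4 ≡ 1 (mod 349), since |⟨213⟩| = 4.
225^4 mod 349 = 51.
Since 51 ≠ 1, 225 does not lie in the subgroup.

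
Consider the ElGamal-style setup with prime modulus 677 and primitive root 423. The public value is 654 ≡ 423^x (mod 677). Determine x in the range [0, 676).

Baby-step giant-step with m = ceil(sqrt(676)) = 26.
Baby table (423^j mod 677 for j=0..25):
  0:1  1:423  2:201  3:398  4:458  5:112  6:663  7:171
  8:571  9:521  10:358  11:463  12:196  13:314  14:130  15:153
  16:404  17:288  18:641  19:343  20:211  21:566  22:437  23:30
  24:504  25:614
Giant step factor: 423^(-26) ≡ 344 (mod 677).
Scan 654·344^i mod 677 for i = 0, 1, …:
  i=0: 654   i=1: 212   i=2: 489   i=3: 320
  i=4: 406   i=5: 202   i=6: 434   i=7: 356
  i=8: 604   i=9: 614
Match at i=9, j=25: x = 9·26 + 25 = 259.

259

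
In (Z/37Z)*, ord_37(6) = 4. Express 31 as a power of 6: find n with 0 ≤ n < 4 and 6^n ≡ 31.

3

Successive powers of 6 modulo 37:
  6^0=1  6^1=6  6^2=36  6^3=31
So 6^3 ≡ 31 (mod 37), giving n = 3.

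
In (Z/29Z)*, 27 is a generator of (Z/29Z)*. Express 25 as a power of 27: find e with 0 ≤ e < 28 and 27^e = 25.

16

Successive powers of 27 modulo 29:
  27^0=1  27^1=27  27^2=4  27^3=21  27^4=16  27^5=26
  27^6=6  27^7=17  27^8=24  27^9=10  27^10=9  27^11=11
  27^12=7  27^13=15  27^14=28  27^15=2  27^16=25
So 27^16 ≡ 25 (mod 29), giving e = 16.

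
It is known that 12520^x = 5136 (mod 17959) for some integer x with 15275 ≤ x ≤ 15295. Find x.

Compute 12520^15275 mod 17959 = 11164, then multiply by 12520 repeatedly:
  12520^15275=11164  12520^15276=16342  12520^15277=12912  12520^15278=9281  12520^15279=3390
  12520^15280=5683  12520^15281=15561  12520^15282=4488  12520^15283=14008  12520^15284=10525
  12520^15285=7817  12520^15286=10249  12520^15287=425  12520^15288=5136
Found 5136 at exponent 15288.

15288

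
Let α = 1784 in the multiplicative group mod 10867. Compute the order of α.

10866

The order of 1784 must divide p − 1 = 10866 = 2 · 3 · 1811.
Divisors: 1, 2, 3, 6, 1811, 3622, 5433, 10866.
Check each in increasing order: 1784^1 ≡ 1784;  1784^2 ≡ 9492;  1784^3 ≡ 2942;  1784^6 ≡ 5232;  1784^1811 ≡ 2880;  1784^3622 ≡ 2879;  1784^5433 ≡ 10866;  1784^10866 ≡ 1.
Smallest exponent giving 1 is 10866.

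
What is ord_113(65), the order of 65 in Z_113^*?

16

The order of 65 must divide p − 1 = 112 = 2^4 · 7.
Divisors: 1, 2, 4, 7, 8, 14, 16, 28, 56, 112.
Check each in increasing order: 65^1 ≡ 65;  65^2 ≡ 44;  65^4 ≡ 15;  65^7 ≡ 73;  65^8 ≡ 112;  65^14 ≡ 18;  65^16 ≡ 1.
Smallest exponent giving 1 is 16.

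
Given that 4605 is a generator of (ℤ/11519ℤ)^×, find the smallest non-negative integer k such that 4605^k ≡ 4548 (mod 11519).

Baby-step giant-step with m = ceil(sqrt(11518)) = 108.
Baby table (4605^j mod 11519 for j=0..107):
  0:1  1:4605  2:11065  3:5788  4:10293  5:10099  6:3692  7:11135
  8:5606  9:1551  10:575  11:10024  12:3887  13:10628  14:9228  15:1349
  16:3404  17:9580  18:9649  19:4862  20:8093  21:4300  22:339  23:6030
  24:7360  25:3902  26:10589  27:2418  28:7536  29:8052  30:11318  31:7434
  32:10621  33:31  34:4527  35:8964  36:6643  37:8070  38:2056  39:10781
  40:11134  41:1001  42:2005  43:6306  44:11250  45:5307  46:6936  47:9612
  48:7262  49:1853  50:9005  51:11144  52:975  53:8984  54:6591  55:10509
  56:2626  57:9299  58:5772  59:5727  60:5844  61:3236  62:7713  63:5288
  64:74  65:6719  66:961  67:2109  68:1428  69:10110  70:8271  71:6141
  72:160  73:11103  74:7993  75:4560  76:11182  77:3180  78:3251  79:7674
  80:9997  81:6261  82:11367  83:2699  84:11413  85:7187  86:2048  87:8498
  88:3247  89:773  90:294  91:6147  92:4752  93:8379  94:8164  95:8723
  96:2662  97:2294  98:947  99:6753  100:7784  101:9711  102:2397  103:2983
  104:6067  105:4960  106:10142  107:5884
Giant step factor: 4605^(-108) ≡ 7021 (mod 11519).
Scan 4548·7021^i mod 11519 for i = 0, 1, …:
  i=0: 4548   i=1: 840   i=2: 11431   i=3: 4178
  i=4: 6364   i=5: 10962   i=6: 5763   i=7: 7295
  i=8: 4721   i=9: 5978     …   i=70: 7108
  i=71: 4960
Match at i=71, j=105: k = 71·108 + 105 = 7773.

7773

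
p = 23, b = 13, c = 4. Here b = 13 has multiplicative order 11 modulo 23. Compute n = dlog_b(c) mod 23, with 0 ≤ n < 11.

Successive powers of 13 modulo 23:
  13^0=1  13^1=13  13^2=8  13^3=12  13^4=18  13^5=4
So 13^5 ≡ 4 (mod 23), giving n = 5.

5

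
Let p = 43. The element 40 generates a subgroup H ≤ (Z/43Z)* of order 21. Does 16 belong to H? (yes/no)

yes

16 ∈ ⟨40⟩ iff 16^21 ≡ 1 (mod 43), since |⟨40⟩| = 21.
16^21 mod 43 = 1.
Since 1 = 1, 16 lies in the subgroup.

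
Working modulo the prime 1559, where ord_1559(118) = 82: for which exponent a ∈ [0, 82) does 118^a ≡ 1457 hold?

80

Baby-step giant-step with m = ceil(sqrt(82)) = 10.
Baby table (118^j mod 1559 for j=0..9):
  0:1  1:118  2:1452  3:1405  4:536  5:888  6:331  7:83
  8:440  9:473
Giant step factor: 118^(-10) ≡ 347 (mod 1559).
Scan 1457·347^i mod 1559 for i = 0, 1, …:
  i=0: 1457   i=1: 463   i=2: 84   i=3: 1086
  i=4: 1123   i=5: 1490   i=6: 1001   i=7: 1249
  i=8: 1
Match at i=8, j=0: a = 8·10 + 0 = 80.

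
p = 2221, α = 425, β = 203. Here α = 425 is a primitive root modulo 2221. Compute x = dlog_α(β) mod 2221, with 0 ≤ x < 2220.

Baby-step giant-step with m = ceil(sqrt(2220)) = 48.
Baby table (425^j mod 2221 for j=0..47):
  0:1  1:425  2:724  3:1202  4:20  5:1837  6:1154  7:1830
  8:400  9:1204  10:870  11:1064  12:1337  13:1870  14:1853  15:1291
  16:88  17:1864  18:1524  19:1389  20:1760  21:1744  22:1607  23:1128
  24:1885  25:1565  26:1046  27:350  28:2164  29:206  30:931  31:337
  32:1081  33:1899  34:852  35:77  36:1631  37:223  38:1493  39:1540
  40:1526  41:18  42:987  43:1927  44:1647  45:360  46:1972  47:783
Giant step factor: 425^(-48) ≡ 1072 (mod 2221).
Scan 203·1072^i mod 2221 for i = 0, 1, …:
  i=0: 203   i=1: 2179   i=2: 1617   i=3: 1044
  i=4: 2005   i=5: 1653   i=6: 1879   i=7: 2062
  i=8: 569   i=9: 1414     …   i=18: 1195
  i=19: 1744
Match at i=19, j=21: x = 19·48 + 21 = 933.

933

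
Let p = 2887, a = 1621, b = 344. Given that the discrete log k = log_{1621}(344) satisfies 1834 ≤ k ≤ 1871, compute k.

Compute 1621^1834 mod 2887 = 201, then multiply by 1621 repeatedly:
  1621^1834=201  1621^1835=2477  1621^1836=2287  1621^1837=319  1621^1838=326
  1621^1839=125  1621^1840=535  1621^1841=1135  1621^1842=816  1621^1843=490
  1621^1844=365  1621^1845=2717  1621^1846=1582  1621^1847=766  1621^1848=276
  1621^1849=2798  1621^1850=81  1621^1851=1386  1621^1852=620  1621^1853=344
Found 344 at exponent 1853.

1853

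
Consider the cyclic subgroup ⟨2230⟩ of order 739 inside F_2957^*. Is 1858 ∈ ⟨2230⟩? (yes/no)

1858 ∈ ⟨2230⟩ iff 1858^739 ≡ 1 (mod 2957), since |⟨2230⟩| = 739.
1858^739 mod 2957 = 1.
Since 1 = 1, 1858 lies in the subgroup.

yes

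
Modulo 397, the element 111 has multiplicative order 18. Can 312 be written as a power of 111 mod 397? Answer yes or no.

yes

⟨111⟩ has order 18; its elements mod 397 are {1, 14, 34, 35, 79, 85, 93, 111, 196, 201, 286, 304, 312, 318, 362, 363, 383, 396}.
312 is in this set.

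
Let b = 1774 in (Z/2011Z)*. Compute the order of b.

402

The order of 1774 must divide p − 1 = 2010 = 2 · 3 · 5 · 67.
Divisors: 1, 2, 3, 5, 6, 10, 15, 30, 67, 134, 201, 335, 402, 670, 1005, 2010.
Check each in increasing order: 1774^1 ≡ 1774;  1774^2 ≡ 1872;  1774^3 ≡ 767;  1774^5 ≡ 1981;  1774^6 ≡ 1077;  1774^10 ≡ 900;  1774^15 ≡ 1154;  1774^30 ≡ 434;  1774^67 ≡ 206;  1774^134 ≡ 205;  1774^201 ≡ 2010;  1774^335 ≡ 1806;  1774^402 ≡ 1.
Smallest exponent giving 1 is 402.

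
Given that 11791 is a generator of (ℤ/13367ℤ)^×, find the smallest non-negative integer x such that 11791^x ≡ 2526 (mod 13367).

6950

Baby-step giant-step with m = ceil(sqrt(13366)) = 116.
Baby table (11791^j mod 13367 for j=0..115):
  0:1  1:11791  2:10881  3:1405  4:4642  5:9324  6:9076  7:12281
  8:560  9:13029  10:11375  11:11514  12:6322  13:8310  14:3100  15:6722
  16:6159  17:11225  18:7308  19:4946  20:11432  21:1884  22:11657  23:8193
  24:354  25:3510  26:2178  27:2791  28:12494  29:12414  30:4824  31:3199
  32:11102  33:651  34:3283  35:12388  36:5699  37:1000  38:1306  39:262
  40:1465  41:3651  42:7201  43:13174  44:10094  45:11953  46:9542  47:13050
  48:5013  49:12776  50:9093  51:12223  52:11766  53:10180  54:10087  55:9618
  56:210  57:3215  58:12620  59:976  60:12396  61:6458  62:7846  63:12546
  64:10664  65:9222  66:9424  67:11880  68:4287  69:7390  70:9384  71:8085
  72:10158  73:4658  74:10842  75:9401  76:8027  77:7997  78:1809  79:9554
  80:7505  81:1915  82:2902  83:11329  84:3808  85:375  86:10515  87:3440
  88:5562  89:3040  90:7713  91:8282  92:7127  93:9495  94:6920  95:1552
  96:209  97:4791  98:1739  99:12938  100:7754  101:10501  102:12137  103:265
  104:10104  105:9560  106:11416  107:366  108:11332  109:12447  110:6284  111:1363
  112:3999  113:6800  114:3534  115:4455
Giant step factor: 11791^(-116) ≡ 1268 (mod 13367).
Scan 2526·1268^i mod 13367 for i = 0, 1, …:
  i=0: 2526   i=1: 8255   i=2: 979   i=3: 11608
  i=4: 1877   i=5: 710   i=6: 4691   i=7: 13240
  i=8: 12735   i=9: 644     …   i=58: 13123
  i=59: 11416
Match at i=59, j=106: x = 59·116 + 106 = 6950.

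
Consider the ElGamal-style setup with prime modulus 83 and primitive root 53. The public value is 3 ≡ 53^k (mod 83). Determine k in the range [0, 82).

Baby-step giant-step with m = ceil(sqrt(82)) = 10.
Baby table (53^j mod 83 for j=0..9):
  0:1  1:53  2:70  3:58  4:3  5:76  6:44  7:8
  8:9  9:62
Giant step factor: 53^(-10) ≡ 61 (mod 83).
Scan 3·61^i mod 83 for i = 0, 1, …:
  i=0: 3
Match at i=0, j=4: k = 0·10 + 4 = 4.

4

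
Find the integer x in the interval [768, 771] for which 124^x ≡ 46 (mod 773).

770

Compute 124^768 mod 773 = 570, then multiply by 124 repeatedly:
  124^768=570  124^769=337  124^770=46
Found 46 at exponent 770.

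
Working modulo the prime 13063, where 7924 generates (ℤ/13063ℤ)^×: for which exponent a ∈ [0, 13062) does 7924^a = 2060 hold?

Baby-step giant-step with m = ceil(sqrt(13062)) = 115.
Baby table (7924^j mod 13063 for j=0..114):
  0:1  1:7924  2:8998  3:2298  4:12593  5:11738  6:3352  7:4169
  8:11892  9:8789  10:5183  11:20  12:1724  13:10141  14:6771  15:3663
  16:12689  17:1725  18:5002  19:2706  20:5961  21:12219  22:400  23:8354
  24:6875  25:4790  26:7945  27:5583  28:8374  29:8599  30:1868  31:1653
  32:9246  33:8000  34:10324  35:6870  36:4359  37:2144  38:7156  39:10724
  40:2161  41:11234  42:6934  43:2038  44:3244  45:10535  46:6770  47:8802
  48:3691  49:12490  50:5472  51:4031  52:2609  53:8050  54:1571  55:12628
  56:1692  57:4770  58:6221  59:8505  60:1603  61:4936  62:2242  63:12991
  64:4244  65:5294  66:4363  67:7714  68:3959  69:6853  70:281  71:5934
  72:7279  73:5651  74:11623  75:6502  76:1376  77:8882  78:10587  79:802
  80:6430  81:5620  82:1113  83:1887  84:8516  85:10389  86:12473  87:1394
  88:7821  89:2732  90:2977  91:11033  92:7896  93:9197  94:11614  95:501
  96:11835  97:1263  98:1754  99:12727  100:2388  101:7288  102:11652  103:1164
  104:1058  105:10209  106:10020  107:1566  108:12197  109:8954  110:6343  111:8571
  112:2067  113:10969  114:10217
Giant step factor: 7924^(-115) ≡ 5453 (mod 13063).
Scan 2060·5453^i mod 13063 for i = 0, 1, …:
  i=0: 2060   i=1: 12063   i=2: 7334   i=3: 6459
  i=4: 3079   i=5: 3832   i=6: 8159   i=7: 11512
  i=8: 7221   i=9: 4231     …   i=99: 9646
  i=100: 8000
Match at i=100, j=33: a = 100·115 + 33 = 11533.

11533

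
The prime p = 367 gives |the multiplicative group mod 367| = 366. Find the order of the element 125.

The order of 125 must divide p − 1 = 366 = 2 · 3 · 61.
Divisors: 1, 2, 3, 6, 61, 122, 183, 366.
Check each in increasing order: 125^1 ≡ 125;  125^2 ≡ 211;  125^3 ≡ 318;  125^6 ≡ 199;  125^61 ≡ 366;  125^122 ≡ 1.
Smallest exponent giving 1 is 122.

122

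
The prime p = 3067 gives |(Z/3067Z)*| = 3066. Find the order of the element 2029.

The order of 2029 must divide p − 1 = 3066 = 2 · 3 · 7 · 73.
Divisors: 1, 2, 3, 6, 7, 14, 21, 42, 73, 146, 219, 438, 511, 1022, 1533, 3066.
Check each in increasing order: 2029^1 ≡ 2029;  2029^2 ≡ 927;  2029^3 ≡ 812;  2029^6 ≡ 3006;  2029^7 ≡ 1978;  2029^14 ≡ 2059;  2029^21 ≡ 2793;  2029^42 ≡ 1468;  2029^73 ≡ 612;  2029^146 ≡ 370;  2029^219 ≡ 2549;  2029^438 ≡ 1495;  2029^511 ≡ 974;  2029^1022 ≡ 973;  2029^1533 ≡ 3066;  2029^3066 ≡ 1.
Smallest exponent giving 1 is 3066.

3066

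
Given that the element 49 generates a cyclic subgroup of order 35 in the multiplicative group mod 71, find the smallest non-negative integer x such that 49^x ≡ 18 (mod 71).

29

Successive powers of 49 modulo 71:
  49^0=1  49^1=49  49^2=58  49^3=2  49^4=27  49^5=45
  49^6=4  49^7=54  49^8=19  49^9=8  49^10=37  49^11=38
  49^12=16  49^13=3  49^14=5  49^15=32  49^16=6  49^17=10
  49^18=64  49^19=12  49^20=20  49^21=57  49^22=24  49^23=40
  49^24=43  49^25=48  49^26=9  49^27=15  49^28=25  49^29=18
So 49^29 ≡ 18 (mod 71), giving x = 29.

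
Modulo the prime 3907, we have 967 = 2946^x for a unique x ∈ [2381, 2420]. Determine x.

2403

Compute 2946^2381 mod 3907 = 1721, then multiply by 2946 repeatedly:
  2946^2381=1721  2946^2382=2687  2946^2383=320  2946^2384=1133  2946^2385=1240
  2946^2386=3902  2946^2387=898  2946^2388=469  2946^2389=2503  2946^2390=1329
  2946^2391=420  2946^2392=2708  2946^2393=3581  2946^2394=726  2946^2395=1667
  2946^2396=3790  2946^2397=3041  2946^2398=35  2946^2399=1528  2946^2400=624
  2946^2401=2014  2946^2402=2418  2946^2403=967
Found 967 at exponent 2403.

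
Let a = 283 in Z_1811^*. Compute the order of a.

The order of 283 must divide p − 1 = 1810 = 2 · 5 · 181.
Divisors: 1, 2, 5, 10, 181, 362, 905, 1810.
Check each in increasing order: 283^1 ≡ 283;  283^2 ≡ 405;  283^5 ≡ 1334;  283^10 ≡ 1154;  283^181 ≡ 1810;  283^362 ≡ 1.
Smallest exponent giving 1 is 362.

362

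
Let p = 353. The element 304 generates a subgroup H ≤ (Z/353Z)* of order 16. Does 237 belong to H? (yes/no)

yes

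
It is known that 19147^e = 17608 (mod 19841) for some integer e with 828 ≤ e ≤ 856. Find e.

850

Compute 19147^828 mod 19841 = 17894, then multiply by 19147 repeatedly:
  19147^828=17894  19147^829=2030  19147^830=19732  19147^831=16123  19147^832=962
  19147^833=6966  19147^834=6800  19147^835=2958  19147^836=10612  19147^837=16124
  19147^838=268  19147^839=12418  19147^840=12743  19147^841=5444  19147^842=11495
  19147^843=18393  19147^844=12862  19147^845=2222  19147^846=5530  19147^847=11334
  19147^848=11081  19147^849=8094  19147^850=17608
Found 17608 at exponent 850.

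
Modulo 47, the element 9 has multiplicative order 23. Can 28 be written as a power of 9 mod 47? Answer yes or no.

yes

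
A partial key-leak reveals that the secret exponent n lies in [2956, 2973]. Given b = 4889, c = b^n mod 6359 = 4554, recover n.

2967

Compute 4889^2956 mod 6359 = 4600, then multiply by 4889 repeatedly:
  4889^2956=4600  4889^2957=3976  4889^2958=5560  4889^2959=4474  4889^2960=4785
  4889^2961=5463  4889^2962=807  4889^2963=2843  4889^2964=5012  4889^2965=2441
  4889^2966=4565  4889^2967=4554
Found 4554 at exponent 2967.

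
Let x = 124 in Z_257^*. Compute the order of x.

128

The order of 124 must divide p − 1 = 256 = 2^8.
Divisors: 1, 2, 4, 8, 16, 32, 64, 128, 256.
Check each in increasing order: 124^1 ≡ 124;  124^2 ≡ 213;  124^4 ≡ 137;  124^8 ≡ 8;  124^16 ≡ 64;  124^32 ≡ 241;  124^64 ≡ 256;  124^128 ≡ 1.
Smallest exponent giving 1 is 128.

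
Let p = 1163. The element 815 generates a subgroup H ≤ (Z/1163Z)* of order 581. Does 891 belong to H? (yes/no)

891 ∈ ⟨815⟩ iff 891^581 ≡ 1 (mod 1163), since |⟨815⟩| = 581.
891^581 mod 1163 = 1.
Since 1 = 1, 891 lies in the subgroup.

yes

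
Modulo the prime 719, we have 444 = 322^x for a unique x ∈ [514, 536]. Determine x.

Compute 322^514 mod 719 = 653, then multiply by 322 repeatedly:
  322^514=653  322^515=318  322^516=298  322^517=329  322^518=245
  322^519=519  322^520=310  322^521=598  322^522=583  322^523=67
  322^524=4  322^525=569  322^526=592  322^527=89  322^528=617
  322^529=230  322^530=3  322^531=247  322^532=444
Found 444 at exponent 532.

532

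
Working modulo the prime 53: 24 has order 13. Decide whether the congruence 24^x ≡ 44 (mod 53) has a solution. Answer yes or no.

⟨24⟩ has order 13; its elements mod 53 are {1, 10, 13, 15, 16, 24, 28, 36, 42, 44, 46, 47, 49}.
44 is in this set.

yes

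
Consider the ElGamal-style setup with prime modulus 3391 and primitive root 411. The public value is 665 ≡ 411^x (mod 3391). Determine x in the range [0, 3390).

Baby-step giant-step with m = ceil(sqrt(3390)) = 59.
Baby table (411^j mod 3391 for j=0..58):
  0:1  1:411  2:2762  3:2588  4:2285  5:3219  6:519  7:3067
  8:2476  9:336  10:2456  11:2289  12:1472  13:1394  14:3246  15:1443
  16:3039  17:1141  18:993  19:1203  20:2738  21:2897  22:426  23:2145
  24:3326  25:413  26:193  27:1330  28:679  29:1007  30:175  31:714
  32:1828  33:1897  34:3128  35:419  36:2659  37:947  38:2643  39:1153
  40:2534  41:437  42:3275  43:3189  44:1753  45:1591  46:2829  47:2997
  48:834  49:283  50:1019  51:1716  52:3339  53:2365  54:2189  55:1064
  56:3256  57:2162  58:140
Giant step factor: 411^(-59) ≡ 2979 (mod 3391).
Scan 665·2979^i mod 3391 for i = 0, 1, …:
  i=0: 665   i=1: 691   i=2: 152   i=3: 1805
  i=4: 2360   i=5: 897   i=6: 55   i=7: 1077
  i=8: 497   i=9: 2087   i=10: 1470   i=11: 1349
  i=12: 336
Match at i=12, j=9: x = 12·59 + 9 = 717.

717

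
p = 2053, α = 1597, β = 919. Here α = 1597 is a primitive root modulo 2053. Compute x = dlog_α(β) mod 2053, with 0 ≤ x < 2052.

Baby-step giant-step with m = ceil(sqrt(2052)) = 46.
Baby table (1597^j mod 2053 for j=0..45):
  0:1  1:1597  2:583  3:1042  4:1144  5:1851  6:1780  7:1308
  8:975  9:901  10:1797  11:1768  12:621  13:138  14:715  15:387
  16:86  17:1844  18:866  19:1333  20:1893  21:1105  22:1158  23:1626
  24:1730  25:1525  26:567  27:126  28:28  29:1603  30:1953  31:434
  32:1237  33:503  34:568  35:1723  36:611  37:592  38:1044  39:232
  40:964  41:1811  42:1543  43:571  44:355  45:307
Giant step factor: 1597^(-46) ≡ 1508 (mod 2053).
Scan 919·1508^i mod 2053 for i = 0, 1, …:
  i=0: 919   i=1: 77   i=2: 1148   i=3: 505
  i=4: 1930   i=5: 1339   i=6: 1113   i=7: 1103
  i=8: 394   i=9: 835     …   i=19: 362
  i=20: 1851
Match at i=20, j=5: x = 20·46 + 5 = 925.

925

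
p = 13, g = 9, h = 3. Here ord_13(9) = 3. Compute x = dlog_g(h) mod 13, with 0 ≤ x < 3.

Successive powers of 9 modulo 13:
  9^0=1  9^1=9  9^2=3
So 9^2 ≡ 3 (mod 13), giving x = 2.

2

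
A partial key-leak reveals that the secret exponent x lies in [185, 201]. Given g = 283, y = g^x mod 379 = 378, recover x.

Compute 283^185 mod 379 = 190, then multiply by 283 repeatedly:
  283^185=190  283^186=331  283^187=60  283^188=304  283^189=378
Found 378 at exponent 189.

189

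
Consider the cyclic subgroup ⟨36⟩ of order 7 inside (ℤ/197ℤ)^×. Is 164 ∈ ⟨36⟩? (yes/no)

⟨36⟩ has order 7; its elements mod 197 are {1, 36, 104, 114, 164, 178, 191}.
164 is in this set.

yes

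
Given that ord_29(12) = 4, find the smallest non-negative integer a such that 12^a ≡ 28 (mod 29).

2

Successive powers of 12 modulo 29:
  12^0=1  12^1=12  12^2=28
So 12^2 ≡ 28 (mod 29), giving a = 2.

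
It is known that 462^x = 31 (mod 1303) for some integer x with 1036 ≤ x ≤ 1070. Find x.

Compute 462^1036 mod 1303 = 692, then multiply by 462 repeatedly:
  462^1036=692  462^1037=469  462^1038=380  462^1039=958  462^1040=879
  462^1041=865  462^1042=912  462^1043=475  462^1044=546  462^1045=773
  462^1046=104  462^1047=1140  462^1048=268  462^1049=31
Found 31 at exponent 1049.

1049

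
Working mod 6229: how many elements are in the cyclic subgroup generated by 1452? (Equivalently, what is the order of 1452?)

1557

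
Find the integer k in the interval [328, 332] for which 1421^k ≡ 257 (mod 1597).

331

Compute 1421^328 mod 1597 = 448, then multiply by 1421 repeatedly:
  1421^328=448  1421^329=1002  1421^330=915  1421^331=257
Found 257 at exponent 331.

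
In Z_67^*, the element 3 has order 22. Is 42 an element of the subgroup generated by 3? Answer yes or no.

yes

42 ∈ ⟨3⟩ iff 42^22 ≡ 1 (mod 67), since |⟨3⟩| = 22.
42^22 mod 67 = 1.
Since 1 = 1, 42 lies in the subgroup.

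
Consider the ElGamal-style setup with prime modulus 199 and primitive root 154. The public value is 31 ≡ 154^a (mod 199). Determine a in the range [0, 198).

Baby-step giant-step with m = ceil(sqrt(198)) = 15.
Baby table (154^j mod 199 for j=0..14):
  0:1  1:154  2:35  3:17  4:31  5:197  6:90  7:129
  8:165  9:137  10:4  11:19  12:140  13:68  14:124
Giant step factor: 154^(-15) ≡ 174 (mod 199).
Scan 31·174^i mod 199 for i = 0, 1, …:
  i=0: 31
Match at i=0, j=4: a = 0·15 + 4 = 4.

4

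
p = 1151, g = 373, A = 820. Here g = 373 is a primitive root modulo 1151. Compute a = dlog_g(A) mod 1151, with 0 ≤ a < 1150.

1065

Baby-step giant-step with m = ceil(sqrt(1150)) = 34.
Baby table (373^j mod 1151 for j=0..33):
  0:1  1:373  2:1009  3:1131  4:597  5:538  6:400  7:721
  8:750  9:57  10:543  11:1114  12:11  13:650  14:740  15:931
  16:812  17:163  18:947  19:1025  20:193  21:627  22:218  23:744
  24:121  25:244  26:83  27:1033  28:875  29:642  30:58  31:916
  32:972  33:1142
Giant step factor: 373^(-34) ≡ 12 (mod 1151).
Scan 820·12^i mod 1151 for i = 0, 1, …:
  i=0: 820   i=1: 632   i=2: 678   i=3: 79
  i=4: 948   i=5: 1017   i=6: 694   i=7: 271
  i=8: 950   i=9: 1041     …   i=30: 1052
  i=31: 1114
Match at i=31, j=11: a = 31·34 + 11 = 1065.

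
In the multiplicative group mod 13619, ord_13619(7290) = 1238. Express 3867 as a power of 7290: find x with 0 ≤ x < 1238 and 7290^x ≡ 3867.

Baby-step giant-step with m = ceil(sqrt(1238)) = 36.
Baby table (7290^j mod 13619 for j=0..35):
  0:1  1:7290  2:2762  3:6098  4:2004  5:9592  6:5734  7:4149
  8:12030  9:5959  10:10119  11:7006  12:2490  13:11592  14:13404  15:12454
  16:5406  17:9973  18:4948  19:7808  20:6519  21:6819  22:1160  23:12620
  24:3455  25:5419  26:9410  27:13616  28:5368  29:5333  30:8944  31:7607
  32:12081  33:10036  34:1172  35:4767
Giant step factor: 7290^(-36) ≡ 2063 (mod 13619).
Scan 3867·2063^i mod 13619 for i = 0, 1, …:
  i=0: 3867   i=1: 10506   i=2: 6049   i=3: 4083
  i=4: 6687   i=5: 12853   i=6: 13165   i=7: 3109
  i=8: 12937   i=9: 9410
Match at i=9, j=26: x = 9·36 + 26 = 350.

350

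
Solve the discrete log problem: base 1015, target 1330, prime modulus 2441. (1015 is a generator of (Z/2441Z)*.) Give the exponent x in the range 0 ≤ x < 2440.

1833

Baby-step giant-step with m = ceil(sqrt(2440)) = 50.
Baby table (1015^j mod 2441 for j=0..49):
  0:1  1:1015  2:123  3:354  4:483  5:2045  6:825  7:112
  8:1394  9:1571  10:592  11:394  12:2027  13:2083  14:339  15:2345
  16:200  17:397  18:190  19:11  20:1401  21:1353  22:1453  23:431
  24:526  25:1752  26:1232  27:688  28:194  29:1630  30:1893  31:328
  32:944  33:1288  34:1385  35:2200  36:1926  37:2090  38:121  39:765
  40:237  41:1337  42:2300  43:904  44:2185  45:1347  46:245  47:2134
  48:843  49:1295
Giant step factor: 1015^(-50) ≡ 730 (mod 2441).
Scan 1330·730^i mod 2441 for i = 0, 1, …:
  i=0: 1330   i=1: 1823   i=2: 445   i=3: 197
  i=4: 2232   i=5: 1213   i=6: 1848   i=7: 1608
  i=8: 2160   i=9: 2355     …   i=35: 1881
  i=36: 1288
Match at i=36, j=33: x = 36·50 + 33 = 1833.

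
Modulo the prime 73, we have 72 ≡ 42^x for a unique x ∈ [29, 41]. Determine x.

36

Compute 42^29 mod 73 = 26, then multiply by 42 repeatedly:
  42^29=26  42^30=70  42^31=20  42^32=37  42^33=21
  42^34=6  42^35=33  42^36=72
Found 72 at exponent 36.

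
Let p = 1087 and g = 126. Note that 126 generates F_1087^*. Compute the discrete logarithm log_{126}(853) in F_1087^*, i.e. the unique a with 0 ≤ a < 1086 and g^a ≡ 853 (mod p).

Baby-step giant-step with m = ceil(sqrt(1086)) = 33.
Baby table (126^j mod 1087 for j=0..32):
  0:1  1:126  2:658  3:296  4:338  5:195  6:656  7:44
  8:109  9:690  10:1067  11:741  12:971  13:602  14:849  15:448
  16:1011  17:207  18:1081  19:331  20:400  21:398  22:146  23:1004
  24:412  25:823  26:433  27:208  28:120  29:989  30:696  31:736
  32:341
Giant step factor: 126^(-33) ≡ 129 (mod 1087).
Scan 853·129^i mod 1087 for i = 0, 1, …:
  i=0: 853   i=1: 250   i=2: 727   i=3: 301
  i=4: 784   i=5: 45   i=6: 370   i=7: 989
Match at i=7, j=29: a = 7·33 + 29 = 260.

260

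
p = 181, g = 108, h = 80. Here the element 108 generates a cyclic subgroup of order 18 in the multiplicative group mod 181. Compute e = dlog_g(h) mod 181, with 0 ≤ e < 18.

Successive powers of 108 modulo 181:
  108^0=1  108^1=108  108^2=80
So 108^2 ≡ 80 (mod 181), giving e = 2.

2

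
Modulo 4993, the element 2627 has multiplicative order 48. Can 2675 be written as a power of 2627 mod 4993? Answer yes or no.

2675 ∈ ⟨2627⟩ iff 2675^48 ≡ 1 (mod 4993), since |⟨2627⟩| = 48.
2675^48 mod 4993 = 2173.
Since 2173 ≠ 1, 2675 does not lie in the subgroup.

no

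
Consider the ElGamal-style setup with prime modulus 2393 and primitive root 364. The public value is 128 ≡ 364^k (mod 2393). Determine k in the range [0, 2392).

2292

Baby-step giant-step with m = ceil(sqrt(2392)) = 49.
Baby table (364^j mod 2393 for j=0..48):
  0:1  1:364  2:881  3:22  4:829  5:238  6:484  7:1487
  8:450  9:1076  10:1605  11:328  12:2135  13:1808  14:37  15:1503
  16:1488  17:814  18:1957  19:1627  20:1157  21:2373  22:2292  23:1524
  24:1953  25:171  26:26  27:2285  28:1369  29:572  30:17  31:1402
  32:619  33:374  34:2128  35:1653  36:1049  37:1349  38:471  39:1541
  40:962  41:790  42:400  43:2020  44:629  45:1621  46:1366  47:1873
  48:2160
Giant step factor: 364^(-49) ≡ 1947 (mod 2393).
Scan 128·1947^i mod 2393 for i = 0, 1, …:
  i=0: 128   i=1: 344   i=2: 2121   i=3: 1662
  i=4: 578   i=5: 656   i=6: 1763   i=7: 999
  i=8: 1937   i=9: 2364     …   i=45: 2290
  i=46: 471
Match at i=46, j=38: k = 46·49 + 38 = 2292.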